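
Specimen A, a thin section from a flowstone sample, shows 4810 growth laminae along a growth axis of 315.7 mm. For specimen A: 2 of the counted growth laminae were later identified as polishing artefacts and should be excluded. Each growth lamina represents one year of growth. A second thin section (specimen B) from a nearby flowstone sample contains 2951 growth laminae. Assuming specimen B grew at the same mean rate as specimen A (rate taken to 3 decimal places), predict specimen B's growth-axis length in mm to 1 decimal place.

194.8 mm

Specimen A: after corrections the count is 4810 − 2 = 4808 growth laminae.
A: 315.7 mm over 4808 years gives 315.7 / 4808 ≈ 0.066 mm/year.
For B, 0.066 mm/year × 2951 years = 194.8 mm.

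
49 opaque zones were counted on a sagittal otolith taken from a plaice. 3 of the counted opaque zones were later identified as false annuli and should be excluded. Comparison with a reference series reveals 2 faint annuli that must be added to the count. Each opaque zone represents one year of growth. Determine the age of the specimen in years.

After corrections the count is 49 − 3 + 2 = 48 opaque zones.
At one opaque zone per year, that is 48 years.

48 years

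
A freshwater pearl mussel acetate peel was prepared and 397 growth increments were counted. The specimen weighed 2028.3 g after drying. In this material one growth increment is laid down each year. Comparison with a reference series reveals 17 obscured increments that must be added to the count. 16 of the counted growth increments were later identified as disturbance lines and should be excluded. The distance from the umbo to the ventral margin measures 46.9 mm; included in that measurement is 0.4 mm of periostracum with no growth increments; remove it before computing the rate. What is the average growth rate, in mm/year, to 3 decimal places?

Adjusted count: 397 − 16 + 17 = 398 growth increments.
Net length = 46.9 − 0.4 = 46.5 mm.
Mean rate = 46.5 mm / 398 years ≈ 0.117 mm/year.

0.117 mm/year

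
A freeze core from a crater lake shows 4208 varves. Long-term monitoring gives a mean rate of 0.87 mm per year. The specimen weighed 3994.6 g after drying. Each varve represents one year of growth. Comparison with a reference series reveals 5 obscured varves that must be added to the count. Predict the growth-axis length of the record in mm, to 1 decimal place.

3665.3 mm

Correcting the raw count gives 4208 + 5 = 4213 true varves.
Length ≈ 0.87 × 4213 = 3665.3 mm.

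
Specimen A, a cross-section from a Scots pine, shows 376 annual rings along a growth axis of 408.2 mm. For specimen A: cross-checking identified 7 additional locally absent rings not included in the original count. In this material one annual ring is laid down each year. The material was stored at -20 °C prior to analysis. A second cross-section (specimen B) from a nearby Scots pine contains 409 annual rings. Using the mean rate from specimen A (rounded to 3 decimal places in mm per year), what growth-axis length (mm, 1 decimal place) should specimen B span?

Specimen A: correcting the raw count gives 376 + 7 = 383 true annual rings.
A: 408.2 mm over 383 years gives 408.2 / 383 ≈ 1.066 mm/year.
For B, 1.066 mm/year × 409 years = 436.0 mm.

436.0 mm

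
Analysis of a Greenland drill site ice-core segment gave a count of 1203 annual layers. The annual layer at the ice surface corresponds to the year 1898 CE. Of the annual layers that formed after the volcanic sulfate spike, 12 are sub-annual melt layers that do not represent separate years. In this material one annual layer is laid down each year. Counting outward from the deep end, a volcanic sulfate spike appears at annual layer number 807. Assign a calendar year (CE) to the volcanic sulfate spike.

Between annual layer 807 and the ice surface there are 1203 − 807 = 396 annual layers.
Excluding 12 false annual layers: 396 − 12 = 384.
Counting back 384 years from 1898 CE places the volcanic sulfate spike in 1898 − 384 = 1514 CE.

1514 CE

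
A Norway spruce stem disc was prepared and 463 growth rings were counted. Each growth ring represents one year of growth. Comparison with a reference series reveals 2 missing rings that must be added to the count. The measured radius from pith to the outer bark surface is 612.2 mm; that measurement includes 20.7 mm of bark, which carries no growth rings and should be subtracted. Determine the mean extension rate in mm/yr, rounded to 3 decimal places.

1.272 mm/yr

Adjusted count: 463 + 2 = 465 growth rings.
The growth record spans 612.2 − 20.7 = 591.5 mm.
Extension rate ≈ 591.5 / 465 = 1.272 mm/yr.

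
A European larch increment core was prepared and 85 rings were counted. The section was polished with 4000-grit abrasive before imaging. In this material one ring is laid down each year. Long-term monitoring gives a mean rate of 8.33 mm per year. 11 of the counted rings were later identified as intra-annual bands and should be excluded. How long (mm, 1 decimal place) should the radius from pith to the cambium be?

Correcting the raw count gives 85 − 11 = 74 true rings.
Predicted length = 8.33 mm/year × 74 years = 616.4 mm.

616.4 mm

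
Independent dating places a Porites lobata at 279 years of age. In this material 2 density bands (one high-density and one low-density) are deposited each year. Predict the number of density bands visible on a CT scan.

With 2 density bands per year, 279 years would produce 279 × 2 = 558 density bands.
So 558 density bands should be present.

558 density bands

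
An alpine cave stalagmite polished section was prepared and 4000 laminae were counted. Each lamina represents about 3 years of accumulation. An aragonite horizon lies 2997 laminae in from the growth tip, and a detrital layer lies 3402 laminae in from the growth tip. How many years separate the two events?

Separation: 3402 − 2997 = 405 laminae.
At 3 years per lamina, 405 × 3 = 1215 years.

1215 years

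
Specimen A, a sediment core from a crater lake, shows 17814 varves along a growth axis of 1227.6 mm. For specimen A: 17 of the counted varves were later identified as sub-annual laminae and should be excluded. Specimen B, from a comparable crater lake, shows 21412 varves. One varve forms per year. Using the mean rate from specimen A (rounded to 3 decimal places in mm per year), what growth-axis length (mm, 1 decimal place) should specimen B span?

1477.4 mm

Specimen A: adjusted count: 17814 − 17 = 17797 varves.
A: 1227.6 mm over 17797 years gives 1227.6 / 17797 ≈ 0.069 mm/yr.
For B, 0.069 mm/year × 21412 years = 1477.4 mm.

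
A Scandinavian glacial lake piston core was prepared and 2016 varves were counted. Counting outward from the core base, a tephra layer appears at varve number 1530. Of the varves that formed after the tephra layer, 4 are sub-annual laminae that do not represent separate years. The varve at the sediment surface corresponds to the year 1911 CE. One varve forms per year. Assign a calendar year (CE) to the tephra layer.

The tephra layer sits at varve 1530 from the core base, so 2016 − 1530 = 486 varves formed after it.
486 − 4 false = 482 true varves after the tephra layer.
The varve at the sediment surface is 1911 CE, so the tephra layer dates to 1911 − 482 = 1429 CE.

1429 CE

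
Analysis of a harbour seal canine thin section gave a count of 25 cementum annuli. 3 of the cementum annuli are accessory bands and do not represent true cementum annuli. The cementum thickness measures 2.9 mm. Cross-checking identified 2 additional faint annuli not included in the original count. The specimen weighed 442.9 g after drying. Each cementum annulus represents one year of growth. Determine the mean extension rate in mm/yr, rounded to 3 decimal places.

Adjusted count: 25 − 3 + 2 = 24 cementum annuli.
2.9 mm over 24 years gives 2.9 / 24 ≈ 0.121 mm/yr.

0.121 mm/yr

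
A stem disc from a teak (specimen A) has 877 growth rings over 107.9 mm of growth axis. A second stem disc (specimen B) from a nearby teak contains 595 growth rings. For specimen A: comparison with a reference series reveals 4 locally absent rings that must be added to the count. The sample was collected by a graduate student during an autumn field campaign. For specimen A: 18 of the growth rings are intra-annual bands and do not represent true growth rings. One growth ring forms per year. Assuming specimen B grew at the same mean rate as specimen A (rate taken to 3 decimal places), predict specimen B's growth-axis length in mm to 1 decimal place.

74.4 mm

Specimen A: correcting the raw count gives 877 − 18 + 4 = 863 true growth rings.
A: Mean rate = 107.9 mm / 863 years ≈ 0.125 mm/year.
B's length ≈ 0.125 × 595 = 74.4 mm.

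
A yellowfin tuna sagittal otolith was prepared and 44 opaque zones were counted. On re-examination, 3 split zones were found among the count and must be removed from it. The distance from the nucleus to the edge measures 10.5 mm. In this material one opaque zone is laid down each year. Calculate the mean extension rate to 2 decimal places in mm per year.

True opaque zone count = 44 − 3 = 41.
Mean rate = 10.5 mm / 41 years ≈ 0.26 mm per year.

0.26 mm per year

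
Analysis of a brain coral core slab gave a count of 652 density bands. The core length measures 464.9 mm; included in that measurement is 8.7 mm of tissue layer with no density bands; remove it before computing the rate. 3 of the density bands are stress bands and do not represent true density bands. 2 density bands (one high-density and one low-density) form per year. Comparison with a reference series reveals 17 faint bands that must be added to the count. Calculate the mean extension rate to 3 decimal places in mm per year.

1.370 mm per year

Correcting the raw count gives 652 − 3 + 17 = 666 true density bands.
Dividing by 2 density bands per year: 666 / 2 = 333 years.
Net length = 464.9 − 8.7 = 456.2 mm.
Mean rate = 456.2 mm / 333 years ≈ 1.370 mm per year.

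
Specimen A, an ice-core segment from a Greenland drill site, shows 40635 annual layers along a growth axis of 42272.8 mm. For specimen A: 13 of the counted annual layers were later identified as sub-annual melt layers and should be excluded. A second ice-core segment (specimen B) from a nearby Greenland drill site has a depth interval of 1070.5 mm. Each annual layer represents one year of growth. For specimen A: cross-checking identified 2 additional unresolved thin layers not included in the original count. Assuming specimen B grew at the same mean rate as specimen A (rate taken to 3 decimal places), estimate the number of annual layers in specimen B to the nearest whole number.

Specimen A: true annual layer count = 40635 − 13 + 2 = 40624.
A: Extension rate ≈ 42272.8 / 40624 = 1.041 mm/year.
For B, 1070.5 / 1.041 = 1028.34 years ≈ 1028 annual layers.

1028 annual layers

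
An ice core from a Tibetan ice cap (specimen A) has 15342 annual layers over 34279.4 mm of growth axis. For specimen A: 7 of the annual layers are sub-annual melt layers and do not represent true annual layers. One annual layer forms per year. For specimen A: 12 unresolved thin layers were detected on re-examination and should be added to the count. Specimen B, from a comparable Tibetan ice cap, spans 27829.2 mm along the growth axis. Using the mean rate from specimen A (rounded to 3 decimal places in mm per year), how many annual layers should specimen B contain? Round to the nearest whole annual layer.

12457 annual layers

Specimen A: correcting the raw count gives 15342 − 7 + 12 = 15347 true annual layers.
A: Extension rate ≈ 34279.4 / 15347 = 2.234 mm per year.
Specimen B: 27829.2 mm / 2.234 mm per year = 12457.12 years ≈ 12457 annual layers.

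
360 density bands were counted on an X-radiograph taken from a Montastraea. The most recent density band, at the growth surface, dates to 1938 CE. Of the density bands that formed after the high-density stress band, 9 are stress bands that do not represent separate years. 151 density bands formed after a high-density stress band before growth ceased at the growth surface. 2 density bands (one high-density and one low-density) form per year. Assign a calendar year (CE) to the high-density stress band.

1867 CE

151 density bands formed after the high-density stress band.
Removing the 9 false density bands leaves 151 − 9 = 142 true density bands beyond the high-density stress band.
Dividing by 2 density bands per year: 142 / 2 = 71 years.
Counting back 71 years from 1938 CE places the high-density stress band in 1938 − 71 = 1867 CE.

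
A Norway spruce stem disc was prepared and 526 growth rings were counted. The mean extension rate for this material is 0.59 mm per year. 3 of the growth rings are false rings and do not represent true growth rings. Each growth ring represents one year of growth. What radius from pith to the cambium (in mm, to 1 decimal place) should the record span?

Adjusted count: 526 − 3 = 523 growth rings.
Length ≈ 0.59 × 523 = 308.6 mm.

308.6 mm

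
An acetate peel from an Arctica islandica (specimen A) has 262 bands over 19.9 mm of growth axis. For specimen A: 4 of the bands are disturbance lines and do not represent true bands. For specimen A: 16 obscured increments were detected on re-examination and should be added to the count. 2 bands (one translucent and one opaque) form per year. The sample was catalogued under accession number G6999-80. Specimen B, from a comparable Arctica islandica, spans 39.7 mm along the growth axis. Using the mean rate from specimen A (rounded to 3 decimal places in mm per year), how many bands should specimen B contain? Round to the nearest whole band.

548 bands

Specimen A: adjusted count: 262 − 4 + 16 = 274 bands.
Specimen A: with 2 bands per year, 274 / 2 = 137 years.
A: 19.9 mm over 137 years gives 19.9 / 137 ≈ 0.145 mm/year.
For B, 39.7 / 0.145 = 273.79 years; at 2 bands per year that is 273.79 × 2 ≈ 548 bands.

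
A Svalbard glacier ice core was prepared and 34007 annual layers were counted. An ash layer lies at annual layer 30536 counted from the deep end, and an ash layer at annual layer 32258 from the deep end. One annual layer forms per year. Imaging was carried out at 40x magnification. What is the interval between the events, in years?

1722 years

Separation: 32258 − 30536 = 1722 annual layers.
That is 1722 years at one annual layer per year.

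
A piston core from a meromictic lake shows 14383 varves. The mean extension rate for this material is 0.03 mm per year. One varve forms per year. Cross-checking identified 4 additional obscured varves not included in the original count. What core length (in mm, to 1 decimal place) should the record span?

431.6 mm

After corrections the count is 14383 + 4 = 14387 varves.
Length ≈ 0.03 × 14387 = 431.6 mm.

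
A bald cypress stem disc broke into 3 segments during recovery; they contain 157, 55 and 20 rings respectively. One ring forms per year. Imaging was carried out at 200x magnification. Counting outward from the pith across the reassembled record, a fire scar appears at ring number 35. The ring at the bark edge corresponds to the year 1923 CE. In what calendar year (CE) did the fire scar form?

Total rings = 157 + 55 + 20 = 232.
232 − 35 = 197 rings lie beyond the fire scar toward the bark edge.
The ring at the bark edge is 1923 CE, so the fire scar dates to 1923 − 197 = 1726 CE.

1726 CE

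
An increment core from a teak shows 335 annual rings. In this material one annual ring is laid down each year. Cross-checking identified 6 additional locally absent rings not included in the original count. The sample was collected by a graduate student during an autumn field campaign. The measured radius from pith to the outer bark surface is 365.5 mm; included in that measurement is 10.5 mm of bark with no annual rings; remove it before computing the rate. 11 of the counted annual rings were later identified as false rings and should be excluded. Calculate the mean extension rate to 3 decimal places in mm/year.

1.076 mm/year

Adjusted count: 335 − 11 + 6 = 330 annual rings.
The growth record spans 365.5 − 10.5 = 355.0 mm.
355.0 mm over 330 years gives 355.0 / 330 ≈ 1.076 mm/year.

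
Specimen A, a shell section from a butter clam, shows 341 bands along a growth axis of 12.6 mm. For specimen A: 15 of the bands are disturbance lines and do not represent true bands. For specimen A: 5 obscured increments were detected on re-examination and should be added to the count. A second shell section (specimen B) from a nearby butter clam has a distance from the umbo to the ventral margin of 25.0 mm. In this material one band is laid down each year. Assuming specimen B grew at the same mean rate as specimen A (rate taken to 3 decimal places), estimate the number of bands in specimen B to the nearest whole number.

Specimen A: adjusted count: 341 − 15 + 5 = 331 bands.
A: Extension rate ≈ 12.6 / 331 = 0.038 mm per year.
Specimen B: 25.0 mm / 0.038 mm per year = 657.89 years ≈ 658 bands.

658 bands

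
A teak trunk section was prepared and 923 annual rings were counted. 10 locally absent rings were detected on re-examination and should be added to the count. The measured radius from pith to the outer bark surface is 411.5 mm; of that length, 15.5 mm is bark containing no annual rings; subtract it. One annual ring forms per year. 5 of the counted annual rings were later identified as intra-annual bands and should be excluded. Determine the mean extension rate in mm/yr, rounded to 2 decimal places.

0.43 mm/yr

Adjusted count: 923 − 5 + 10 = 928 annual rings.
Removing the 15.5 mm offcut leaves 411.5 − 15.5 = 396.0 mm.
Mean rate = 396.0 mm / 928 years ≈ 0.43 mm/yr.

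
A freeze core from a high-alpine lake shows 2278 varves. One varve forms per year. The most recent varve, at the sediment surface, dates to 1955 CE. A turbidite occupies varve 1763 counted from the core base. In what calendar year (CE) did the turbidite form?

Between varve 1763 and the sediment surface there are 2278 − 1763 = 515 varves.
Counting back 515 years from 1955 CE places the turbidite in 1955 − 515 = 1440 CE.

1440 CE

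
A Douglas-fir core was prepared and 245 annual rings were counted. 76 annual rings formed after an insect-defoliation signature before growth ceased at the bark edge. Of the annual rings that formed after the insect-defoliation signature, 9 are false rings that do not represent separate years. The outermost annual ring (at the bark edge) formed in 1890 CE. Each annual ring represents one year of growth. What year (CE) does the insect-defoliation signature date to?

76 annual rings post-date the insect-defoliation signature.
Removing the 9 false annual rings leaves 76 − 9 = 67 true annual rings beyond the insect-defoliation signature.
1890 − 67 = 1823 CE.

1823 CE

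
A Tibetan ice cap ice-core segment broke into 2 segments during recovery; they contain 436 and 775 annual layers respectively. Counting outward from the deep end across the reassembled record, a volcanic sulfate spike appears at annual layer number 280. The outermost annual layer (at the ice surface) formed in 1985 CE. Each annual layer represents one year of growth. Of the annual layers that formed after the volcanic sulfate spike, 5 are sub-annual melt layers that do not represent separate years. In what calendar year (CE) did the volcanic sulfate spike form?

1059 CE

Total annual layers = 436 + 775 = 1211.
The volcanic sulfate spike sits at annual layer 280 from the deep end, so 1211 − 280 = 931 annual layers formed after it.
Removing the 5 false annual layers leaves 931 − 5 = 926 true annual layers beyond the volcanic sulfate spike.
1985 − 926 = 1059 CE.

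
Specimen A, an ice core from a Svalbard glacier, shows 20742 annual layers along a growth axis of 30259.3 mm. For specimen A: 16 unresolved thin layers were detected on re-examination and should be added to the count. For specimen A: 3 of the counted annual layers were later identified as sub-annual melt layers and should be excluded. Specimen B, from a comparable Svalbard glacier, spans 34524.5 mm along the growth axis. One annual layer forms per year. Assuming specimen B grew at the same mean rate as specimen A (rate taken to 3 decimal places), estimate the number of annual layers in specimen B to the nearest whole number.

23679 annual layers

Specimen A: adjusted count: 20742 − 3 + 16 = 20755 annual layers.
A: Extension rate ≈ 30259.3 / 20755 = 1.458 mm/yr.
Specimen B: 34524.5 mm / 1.458 mm per year = 23679.36 years ≈ 23679 annual layers.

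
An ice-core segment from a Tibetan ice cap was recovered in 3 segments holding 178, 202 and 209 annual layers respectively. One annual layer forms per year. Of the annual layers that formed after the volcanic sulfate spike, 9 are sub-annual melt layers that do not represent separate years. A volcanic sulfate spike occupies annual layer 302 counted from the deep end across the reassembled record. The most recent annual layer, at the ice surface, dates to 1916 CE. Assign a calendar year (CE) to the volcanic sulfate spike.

Total annual layers = 178 + 202 + 209 = 589.
Between annual layer 302 and the ice surface there are 589 − 302 = 287 annual layers.
287 − 9 false = 278 true annual layers after the volcanic sulfate spike.
The annual layer at the ice surface is 1916 CE, so the volcanic sulfate spike dates to 1916 − 278 = 1638 CE.

1638 CE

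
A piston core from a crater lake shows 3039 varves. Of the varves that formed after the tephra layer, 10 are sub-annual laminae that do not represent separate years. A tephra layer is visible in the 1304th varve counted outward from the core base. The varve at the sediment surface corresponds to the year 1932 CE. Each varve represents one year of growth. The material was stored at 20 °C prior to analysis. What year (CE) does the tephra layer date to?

207 CE

3039 − 1304 = 1735 varves lie beyond the tephra layer toward the sediment surface.
Excluding 10 false varves: 1735 − 10 = 1725.
Counting back 1725 years from 1932 CE places the tephra layer in 1932 − 1725 = 207 CE.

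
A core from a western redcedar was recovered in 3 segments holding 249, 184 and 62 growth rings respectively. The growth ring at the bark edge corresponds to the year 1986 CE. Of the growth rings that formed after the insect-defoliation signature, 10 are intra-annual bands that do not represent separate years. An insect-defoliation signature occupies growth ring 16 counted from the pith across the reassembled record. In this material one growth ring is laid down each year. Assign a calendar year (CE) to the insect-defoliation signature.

1517 CE

Total growth rings = 249 + 184 + 62 = 495.
Between growth ring 16 and the bark edge there are 495 − 16 = 479 growth rings.
479 − 10 false = 469 true growth rings after the insect-defoliation signature.
1986 − 469 = 1517 CE.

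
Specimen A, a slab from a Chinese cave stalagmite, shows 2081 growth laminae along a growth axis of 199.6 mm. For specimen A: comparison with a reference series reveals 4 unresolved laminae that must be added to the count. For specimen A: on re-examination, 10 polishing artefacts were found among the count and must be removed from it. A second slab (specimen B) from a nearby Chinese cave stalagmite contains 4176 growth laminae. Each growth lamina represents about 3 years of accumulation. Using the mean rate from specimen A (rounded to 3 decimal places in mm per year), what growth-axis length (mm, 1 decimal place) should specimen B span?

400.9 mm

Specimen A: true growth lamina count = 2081 − 10 + 4 = 2075.
Specimen A: 2075 growth laminae at 3 years each span 2075 × 3 = 6225 years.
A: 199.6 mm over 6225 years gives 199.6 / 6225 ≈ 0.032 mm/yr.
Specimen B: 4176 growth laminae at 3 years each span 4176 × 3 = 12528 years. B's length ≈ 0.032 × 12528 = 400.9 mm.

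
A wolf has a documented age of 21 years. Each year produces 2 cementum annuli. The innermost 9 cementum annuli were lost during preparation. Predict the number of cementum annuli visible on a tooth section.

Expected cementum annuli: 21 × 2 = 42.
Subtracting the 9 cementum annuli not captured gives 42 − 9 = 33 cementum annuli in the record.

33 cementum annuli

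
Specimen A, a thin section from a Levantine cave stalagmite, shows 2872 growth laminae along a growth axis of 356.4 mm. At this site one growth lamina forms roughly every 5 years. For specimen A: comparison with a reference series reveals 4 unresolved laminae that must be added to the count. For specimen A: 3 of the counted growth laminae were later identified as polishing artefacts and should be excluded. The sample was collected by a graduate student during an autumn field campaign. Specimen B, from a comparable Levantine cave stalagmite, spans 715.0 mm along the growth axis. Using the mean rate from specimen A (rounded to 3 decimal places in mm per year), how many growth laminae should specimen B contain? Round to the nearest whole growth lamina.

Specimen A: true growth lamina count = 2872 − 3 + 4 = 2873.
Specimen A: at 5 years per growth lamina, 2873 × 5 = 14365 years.
A: Mean rate = 356.4 mm / 14365 years ≈ 0.025 mm/yr.
For B, 715.0 / 0.025 = 28600.00 years; at 5 years per growth lamina that is 28600.00 / 5 ≈ 5720 growth laminae.

5720 growth laminae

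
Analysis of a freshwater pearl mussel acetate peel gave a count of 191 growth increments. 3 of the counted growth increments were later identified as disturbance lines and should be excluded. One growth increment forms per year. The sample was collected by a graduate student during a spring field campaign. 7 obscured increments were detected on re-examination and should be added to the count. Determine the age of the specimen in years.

195 years

Correcting the raw count gives 191 − 3 + 7 = 195 true growth increments.
At one growth increment per year, that is 195 years.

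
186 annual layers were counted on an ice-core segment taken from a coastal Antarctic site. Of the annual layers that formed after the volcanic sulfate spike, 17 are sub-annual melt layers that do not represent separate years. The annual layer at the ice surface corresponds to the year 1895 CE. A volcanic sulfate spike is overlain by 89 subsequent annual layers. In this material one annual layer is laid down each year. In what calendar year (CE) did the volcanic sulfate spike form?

89 annual layers formed after the volcanic sulfate spike.
Excluding 17 false annual layers: 89 − 17 = 72.
Counting back 72 years from 1895 CE places the volcanic sulfate spike in 1895 − 72 = 1823 CE.

1823 CE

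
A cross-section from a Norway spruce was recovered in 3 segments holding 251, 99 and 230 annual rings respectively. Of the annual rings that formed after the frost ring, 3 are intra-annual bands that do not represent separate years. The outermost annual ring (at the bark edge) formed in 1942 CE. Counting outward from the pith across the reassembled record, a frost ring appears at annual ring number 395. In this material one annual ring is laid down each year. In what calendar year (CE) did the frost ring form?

Total annual rings = 251 + 99 + 230 = 580.
The frost ring sits at annual ring 395 from the pith, so 580 − 395 = 185 annual rings formed after it.
185 − 3 false = 182 true annual rings after the frost ring.
The annual ring at the bark edge is 1942 CE, so the frost ring dates to 1942 − 182 = 1760 CE.

1760 CE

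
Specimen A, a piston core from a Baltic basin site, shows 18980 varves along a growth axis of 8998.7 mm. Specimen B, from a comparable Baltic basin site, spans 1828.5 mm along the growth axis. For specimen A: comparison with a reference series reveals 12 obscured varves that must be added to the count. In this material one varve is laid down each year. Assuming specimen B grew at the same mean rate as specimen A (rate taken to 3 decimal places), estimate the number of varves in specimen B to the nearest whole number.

Specimen A: correcting the raw count gives 18980 + 12 = 18992 true varves.
A: Mean rate = 8998.7 mm / 18992 years ≈ 0.474 mm/yr.
Specimen B: 1828.5 mm / 0.474 mm per year = 3857.59 years ≈ 3858 varves.

3858 varves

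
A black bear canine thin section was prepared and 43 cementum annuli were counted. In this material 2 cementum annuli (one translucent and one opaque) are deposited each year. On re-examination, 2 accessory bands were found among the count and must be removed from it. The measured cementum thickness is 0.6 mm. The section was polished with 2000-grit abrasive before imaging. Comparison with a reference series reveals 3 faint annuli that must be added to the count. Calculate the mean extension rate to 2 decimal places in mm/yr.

0.03 mm/yr

Adjusted count: 43 − 2 + 3 = 44 cementum annuli.
With 2 cementum annuli per year, 44 / 2 = 22 years.
Mean rate = 0.6 mm / 22 years ≈ 0.03 mm/yr.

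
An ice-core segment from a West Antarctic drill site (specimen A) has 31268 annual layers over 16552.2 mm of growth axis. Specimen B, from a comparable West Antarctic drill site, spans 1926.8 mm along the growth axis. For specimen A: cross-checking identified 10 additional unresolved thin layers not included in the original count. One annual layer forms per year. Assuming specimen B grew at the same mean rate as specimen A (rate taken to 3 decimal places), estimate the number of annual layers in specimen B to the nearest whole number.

Specimen A: after corrections the count is 31268 + 10 = 31278 annual layers.
A: Mean rate = 16552.2 mm / 31278 years ≈ 0.529 mm/year.
B spans 1926.8 / 0.529 = 3642.34 years ≈ 3642 annual layers.

3642 annual layers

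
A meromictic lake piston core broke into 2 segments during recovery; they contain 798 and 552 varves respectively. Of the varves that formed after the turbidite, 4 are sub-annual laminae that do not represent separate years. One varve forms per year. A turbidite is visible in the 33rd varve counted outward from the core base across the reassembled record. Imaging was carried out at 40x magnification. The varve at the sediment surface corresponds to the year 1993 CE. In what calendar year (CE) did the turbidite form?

680 CE

Total varves = 798 + 552 = 1350.
Between varve 33 and the sediment surface there are 1350 − 33 = 1317 varves.
1317 − 4 false = 1313 true varves after the turbidite.
Counting back 1313 years from 1993 CE places the turbidite in 1993 − 1313 = 680 CE.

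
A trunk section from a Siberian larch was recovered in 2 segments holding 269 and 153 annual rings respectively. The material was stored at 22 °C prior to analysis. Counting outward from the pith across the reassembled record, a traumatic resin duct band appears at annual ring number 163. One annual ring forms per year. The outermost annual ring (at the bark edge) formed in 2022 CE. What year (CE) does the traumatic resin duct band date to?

Total annual rings = 269 + 153 = 422.
Between annual ring 163 and the bark edge there are 422 − 163 = 259 annual rings.
Counting back 259 years from 2022 CE places the traumatic resin duct band in 2022 − 259 = 1763 CE.

1763 CE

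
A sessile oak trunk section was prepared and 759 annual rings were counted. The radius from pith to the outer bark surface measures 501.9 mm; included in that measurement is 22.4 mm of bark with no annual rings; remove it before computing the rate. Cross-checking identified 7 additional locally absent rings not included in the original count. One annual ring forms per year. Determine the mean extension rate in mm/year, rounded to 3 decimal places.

Adjusted count: 759 + 7 = 766 annual rings.
Net length = 501.9 − 22.4 = 479.5 mm.
Extension rate ≈ 479.5 / 766 = 0.626 mm/year.

0.626 mm/year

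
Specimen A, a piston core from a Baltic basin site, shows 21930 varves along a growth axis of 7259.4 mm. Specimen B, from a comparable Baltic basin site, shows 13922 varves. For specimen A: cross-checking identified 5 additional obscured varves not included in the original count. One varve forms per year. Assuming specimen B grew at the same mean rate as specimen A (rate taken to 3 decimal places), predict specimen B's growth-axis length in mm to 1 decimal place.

4608.2 mm

Specimen A: correcting the raw count gives 21930 + 5 = 21935 true varves.
A: Mean rate = 7259.4 mm / 21935 years ≈ 0.331 mm/yr.
Length of B = 0.331 × 13922 = 4608.2 mm.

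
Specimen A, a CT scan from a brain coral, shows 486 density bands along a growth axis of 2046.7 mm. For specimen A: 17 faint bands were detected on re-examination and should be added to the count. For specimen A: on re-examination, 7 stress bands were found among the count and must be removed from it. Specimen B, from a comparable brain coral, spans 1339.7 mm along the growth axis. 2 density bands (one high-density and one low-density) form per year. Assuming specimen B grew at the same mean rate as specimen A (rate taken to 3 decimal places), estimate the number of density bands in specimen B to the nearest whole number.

Specimen A: after corrections the count is 486 − 7 + 17 = 496 density bands.
Specimen A: with 2 density bands per year, 496 / 2 = 248 years.
A: 2046.7 mm over 248 years gives 2046.7 / 248 ≈ 8.253 mm per year.
B spans 1339.7 / 8.253 = 162.33 years; at 2 density bands per year that is 162.33 × 2 ≈ 325 density bands.

325 density bands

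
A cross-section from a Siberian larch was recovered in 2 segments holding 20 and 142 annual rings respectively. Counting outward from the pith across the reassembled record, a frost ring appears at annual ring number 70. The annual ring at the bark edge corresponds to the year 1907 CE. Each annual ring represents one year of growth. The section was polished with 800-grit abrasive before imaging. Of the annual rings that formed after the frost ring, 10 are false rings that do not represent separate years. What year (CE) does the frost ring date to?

Total annual rings = 20 + 142 = 162.
162 − 70 = 92 annual rings lie beyond the frost ring toward the bark edge.
Removing the 10 false annual rings leaves 92 − 10 = 82 true annual rings beyond the frost ring.
The annual ring at the bark edge is 1907 CE, so the frost ring dates to 1907 − 82 = 1825 CE.

1825 CE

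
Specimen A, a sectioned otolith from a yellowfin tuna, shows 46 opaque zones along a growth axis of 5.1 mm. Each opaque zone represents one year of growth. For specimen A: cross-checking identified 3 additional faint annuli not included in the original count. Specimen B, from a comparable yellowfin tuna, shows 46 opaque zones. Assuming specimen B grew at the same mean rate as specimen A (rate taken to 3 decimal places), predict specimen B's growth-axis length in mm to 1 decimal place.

4.8 mm

Specimen A: true opaque zone count = 46 + 3 = 49.
A: Mean rate = 5.1 mm / 49 years ≈ 0.104 mm/year.
For B, 0.104 mm/year × 46 years = 4.8 mm.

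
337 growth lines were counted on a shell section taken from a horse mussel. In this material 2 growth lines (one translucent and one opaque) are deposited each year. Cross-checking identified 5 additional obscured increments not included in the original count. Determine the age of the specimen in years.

171 yr

Adjusted count: 337 + 5 = 342 growth lines.
With 2 growth lines per year, 342 / 2 = 171 years.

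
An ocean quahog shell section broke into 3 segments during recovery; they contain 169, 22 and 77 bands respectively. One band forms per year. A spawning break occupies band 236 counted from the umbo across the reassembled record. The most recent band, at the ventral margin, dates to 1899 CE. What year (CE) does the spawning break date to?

1867 CE

Total bands = 169 + 22 + 77 = 268.
Between band 236 and the ventral margin there are 268 − 236 = 32 bands.
1899 − 32 = 1867 CE.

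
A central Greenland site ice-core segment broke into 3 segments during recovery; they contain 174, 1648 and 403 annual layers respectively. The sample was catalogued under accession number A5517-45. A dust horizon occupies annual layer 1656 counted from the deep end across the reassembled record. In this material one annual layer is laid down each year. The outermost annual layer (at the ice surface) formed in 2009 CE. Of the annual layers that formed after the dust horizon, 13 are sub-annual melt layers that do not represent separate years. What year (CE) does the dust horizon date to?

Total annual layers = 174 + 1648 + 403 = 2225.
Between annual layer 1656 and the ice surface there are 2225 − 1656 = 569 annual layers.
Removing the 13 false annual layers leaves 569 − 13 = 556 true annual layers beyond the dust horizon.
The annual layer at the ice surface is 2009 CE, so the dust horizon dates to 2009 − 556 = 1453 CE.

1453 CE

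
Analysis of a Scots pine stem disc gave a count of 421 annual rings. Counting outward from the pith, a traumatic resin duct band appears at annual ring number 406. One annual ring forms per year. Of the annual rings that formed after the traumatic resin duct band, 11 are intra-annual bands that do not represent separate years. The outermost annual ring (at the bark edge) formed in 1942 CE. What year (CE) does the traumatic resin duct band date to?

1938 CE

The traumatic resin duct band sits at annual ring 406 from the pith, so 421 − 406 = 15 annual rings formed after it.
Removing the 11 false annual rings leaves 15 − 11 = 4 true annual rings beyond the traumatic resin duct band.
1942 − 4 = 1938 CE.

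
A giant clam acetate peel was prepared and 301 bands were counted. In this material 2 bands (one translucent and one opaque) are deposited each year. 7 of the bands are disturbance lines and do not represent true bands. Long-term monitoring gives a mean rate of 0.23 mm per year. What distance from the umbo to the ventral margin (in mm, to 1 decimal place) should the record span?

True band count = 301 − 7 = 294.
294 bands at 2 per year is 294 / 2 = 147 years.
147 years at 0.23 mm/year gives 0.23 × 147 = 33.8 mm.

33.8 mm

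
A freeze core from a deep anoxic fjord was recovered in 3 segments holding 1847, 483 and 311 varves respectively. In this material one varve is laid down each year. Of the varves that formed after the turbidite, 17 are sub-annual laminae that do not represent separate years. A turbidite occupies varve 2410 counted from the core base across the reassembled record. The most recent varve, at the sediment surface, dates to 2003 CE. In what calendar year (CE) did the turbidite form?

Total varves = 1847 + 483 + 311 = 2641.
2641 − 2410 = 231 varves lie beyond the turbidite toward the sediment surface.
231 − 17 false = 214 true varves after the turbidite.
The varve at the sediment surface is 2003 CE, so the turbidite dates to 2003 − 214 = 1789 CE.

1789 CE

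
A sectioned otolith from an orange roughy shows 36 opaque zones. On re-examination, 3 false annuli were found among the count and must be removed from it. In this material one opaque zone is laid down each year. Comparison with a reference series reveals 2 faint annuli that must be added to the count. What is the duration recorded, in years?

35 years

After corrections the count is 36 − 3 + 2 = 35 opaque zones.
With a one-to-one opaque zone periodicity this is 35 years.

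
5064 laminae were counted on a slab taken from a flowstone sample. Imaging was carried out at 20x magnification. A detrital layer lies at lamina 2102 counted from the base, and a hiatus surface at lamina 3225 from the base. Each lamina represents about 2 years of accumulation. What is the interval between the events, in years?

3225 − 2102 = 1123 laminae lie between the two events.
At 2 years per lamina, 1123 × 2 = 2246 years.

2246 years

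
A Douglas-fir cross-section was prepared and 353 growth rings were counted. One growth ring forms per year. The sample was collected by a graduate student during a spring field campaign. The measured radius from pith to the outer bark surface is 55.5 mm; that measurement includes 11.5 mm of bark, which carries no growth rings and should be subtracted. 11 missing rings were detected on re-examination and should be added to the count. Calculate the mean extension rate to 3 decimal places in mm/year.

True growth ring count = 353 + 11 = 364.
The growth record spans 55.5 − 11.5 = 44.0 mm.
44.0 mm over 364 years gives 44.0 / 364 ≈ 0.121 mm/year.

0.121 mm/year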